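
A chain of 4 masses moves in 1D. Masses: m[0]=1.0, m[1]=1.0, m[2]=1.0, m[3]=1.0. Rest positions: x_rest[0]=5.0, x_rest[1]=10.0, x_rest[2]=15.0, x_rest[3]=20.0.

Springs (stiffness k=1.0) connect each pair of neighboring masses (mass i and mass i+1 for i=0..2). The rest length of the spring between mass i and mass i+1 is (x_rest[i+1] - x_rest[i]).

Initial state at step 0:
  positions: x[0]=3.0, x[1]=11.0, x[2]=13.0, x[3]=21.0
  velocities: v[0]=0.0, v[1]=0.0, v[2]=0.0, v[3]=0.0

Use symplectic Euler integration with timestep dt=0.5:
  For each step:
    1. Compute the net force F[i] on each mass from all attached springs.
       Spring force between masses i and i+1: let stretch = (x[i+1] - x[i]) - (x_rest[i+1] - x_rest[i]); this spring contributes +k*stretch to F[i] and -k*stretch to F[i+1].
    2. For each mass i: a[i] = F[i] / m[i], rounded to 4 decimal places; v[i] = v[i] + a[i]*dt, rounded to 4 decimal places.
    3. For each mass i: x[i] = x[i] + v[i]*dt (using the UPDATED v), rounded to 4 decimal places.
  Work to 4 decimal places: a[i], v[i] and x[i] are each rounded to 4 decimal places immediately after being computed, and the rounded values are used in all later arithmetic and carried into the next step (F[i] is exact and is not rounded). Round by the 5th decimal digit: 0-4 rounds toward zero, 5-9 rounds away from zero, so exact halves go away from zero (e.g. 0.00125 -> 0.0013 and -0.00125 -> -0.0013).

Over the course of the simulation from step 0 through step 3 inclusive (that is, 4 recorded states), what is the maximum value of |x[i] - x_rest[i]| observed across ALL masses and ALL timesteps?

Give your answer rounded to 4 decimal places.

Answer: 2.5625

Derivation:
Step 0: x=[3.0000 11.0000 13.0000 21.0000] v=[0.0000 0.0000 0.0000 0.0000]
Step 1: x=[3.7500 9.5000 14.5000 20.2500] v=[1.5000 -3.0000 3.0000 -1.5000]
Step 2: x=[4.6875 7.8125 16.1875 19.3125] v=[1.8750 -3.3750 3.3750 -1.8750]
Step 3: x=[5.1563 7.4375 16.5625 18.8438] v=[0.9375 -0.7500 0.7500 -0.9375]
Max displacement = 2.5625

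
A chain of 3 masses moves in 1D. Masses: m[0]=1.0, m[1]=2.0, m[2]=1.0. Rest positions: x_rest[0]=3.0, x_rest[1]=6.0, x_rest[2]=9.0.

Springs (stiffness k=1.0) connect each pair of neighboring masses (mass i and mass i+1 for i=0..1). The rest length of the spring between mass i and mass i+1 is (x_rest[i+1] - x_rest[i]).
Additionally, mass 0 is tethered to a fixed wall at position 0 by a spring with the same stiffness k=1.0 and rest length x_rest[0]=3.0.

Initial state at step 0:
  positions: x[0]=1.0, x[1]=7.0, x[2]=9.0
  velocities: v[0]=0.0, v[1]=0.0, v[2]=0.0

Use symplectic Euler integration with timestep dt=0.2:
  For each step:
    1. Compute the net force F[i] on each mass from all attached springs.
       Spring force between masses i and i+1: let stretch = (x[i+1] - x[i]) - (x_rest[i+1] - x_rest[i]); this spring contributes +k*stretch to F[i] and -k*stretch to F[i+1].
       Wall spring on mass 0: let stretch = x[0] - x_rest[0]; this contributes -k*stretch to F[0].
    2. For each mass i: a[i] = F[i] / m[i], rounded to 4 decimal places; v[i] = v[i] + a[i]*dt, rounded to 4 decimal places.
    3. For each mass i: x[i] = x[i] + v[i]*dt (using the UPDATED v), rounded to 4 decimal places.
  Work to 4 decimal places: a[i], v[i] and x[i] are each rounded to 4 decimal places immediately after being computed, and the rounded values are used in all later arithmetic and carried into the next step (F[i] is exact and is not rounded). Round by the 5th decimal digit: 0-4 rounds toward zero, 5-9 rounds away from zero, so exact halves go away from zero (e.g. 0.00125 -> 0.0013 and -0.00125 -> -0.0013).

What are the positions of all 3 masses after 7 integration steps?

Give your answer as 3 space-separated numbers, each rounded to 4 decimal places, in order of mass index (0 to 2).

Step 0: x=[1.0000 7.0000 9.0000] v=[0.0000 0.0000 0.0000]
Step 1: x=[1.2000 6.9200 9.0400] v=[1.0000 -0.4000 0.2000]
Step 2: x=[1.5808 6.7680 9.1152] v=[1.9040 -0.7600 0.3760]
Step 3: x=[2.1059 6.5592 9.2165] v=[2.6253 -1.0440 0.5066]
Step 4: x=[2.7249 6.3145 9.3315] v=[3.0948 -1.2236 0.5751]
Step 5: x=[3.3784 6.0583 9.4458] v=[3.2677 -1.2809 0.5717]
Step 6: x=[4.0040 5.8163 9.5446] v=[3.1280 -1.2101 0.4942]
Step 7: x=[4.5419 5.6126 9.6143] v=[2.6897 -1.0185 0.3485]

Answer: 4.5419 5.6126 9.6143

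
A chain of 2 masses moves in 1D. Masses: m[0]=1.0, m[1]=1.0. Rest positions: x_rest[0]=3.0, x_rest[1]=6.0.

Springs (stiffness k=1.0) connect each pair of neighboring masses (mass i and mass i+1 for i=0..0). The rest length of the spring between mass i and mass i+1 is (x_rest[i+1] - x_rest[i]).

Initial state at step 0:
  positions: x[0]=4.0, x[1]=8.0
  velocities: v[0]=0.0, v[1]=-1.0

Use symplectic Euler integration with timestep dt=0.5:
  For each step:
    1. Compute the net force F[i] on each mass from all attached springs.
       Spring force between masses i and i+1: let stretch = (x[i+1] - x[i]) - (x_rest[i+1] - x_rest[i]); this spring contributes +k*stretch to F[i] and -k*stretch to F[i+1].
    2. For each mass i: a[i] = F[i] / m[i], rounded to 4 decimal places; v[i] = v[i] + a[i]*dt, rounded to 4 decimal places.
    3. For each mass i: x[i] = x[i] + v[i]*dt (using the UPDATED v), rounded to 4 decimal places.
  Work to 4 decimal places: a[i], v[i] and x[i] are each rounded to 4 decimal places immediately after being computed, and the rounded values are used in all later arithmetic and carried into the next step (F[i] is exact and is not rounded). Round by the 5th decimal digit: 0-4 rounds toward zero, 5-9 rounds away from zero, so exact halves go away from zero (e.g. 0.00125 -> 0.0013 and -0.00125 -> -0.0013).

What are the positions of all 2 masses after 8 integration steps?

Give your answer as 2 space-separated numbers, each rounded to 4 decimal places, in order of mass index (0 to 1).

Answer: 1.7891 6.2110

Derivation:
Step 0: x=[4.0000 8.0000] v=[0.0000 -1.0000]
Step 1: x=[4.2500 7.2500] v=[0.5000 -1.5000]
Step 2: x=[4.5000 6.5000] v=[0.5000 -1.5000]
Step 3: x=[4.5000 6.0000] v=[0.0000 -1.0000]
Step 4: x=[4.1250 5.8750] v=[-0.7500 -0.2500]
Step 5: x=[3.4375 6.0625] v=[-1.3750 0.3750]
Step 6: x=[2.6563 6.3438] v=[-1.5625 0.5625]
Step 7: x=[2.0469 6.4532] v=[-1.2188 0.2188]
Step 8: x=[1.7891 6.2110] v=[-0.5157 -0.4844]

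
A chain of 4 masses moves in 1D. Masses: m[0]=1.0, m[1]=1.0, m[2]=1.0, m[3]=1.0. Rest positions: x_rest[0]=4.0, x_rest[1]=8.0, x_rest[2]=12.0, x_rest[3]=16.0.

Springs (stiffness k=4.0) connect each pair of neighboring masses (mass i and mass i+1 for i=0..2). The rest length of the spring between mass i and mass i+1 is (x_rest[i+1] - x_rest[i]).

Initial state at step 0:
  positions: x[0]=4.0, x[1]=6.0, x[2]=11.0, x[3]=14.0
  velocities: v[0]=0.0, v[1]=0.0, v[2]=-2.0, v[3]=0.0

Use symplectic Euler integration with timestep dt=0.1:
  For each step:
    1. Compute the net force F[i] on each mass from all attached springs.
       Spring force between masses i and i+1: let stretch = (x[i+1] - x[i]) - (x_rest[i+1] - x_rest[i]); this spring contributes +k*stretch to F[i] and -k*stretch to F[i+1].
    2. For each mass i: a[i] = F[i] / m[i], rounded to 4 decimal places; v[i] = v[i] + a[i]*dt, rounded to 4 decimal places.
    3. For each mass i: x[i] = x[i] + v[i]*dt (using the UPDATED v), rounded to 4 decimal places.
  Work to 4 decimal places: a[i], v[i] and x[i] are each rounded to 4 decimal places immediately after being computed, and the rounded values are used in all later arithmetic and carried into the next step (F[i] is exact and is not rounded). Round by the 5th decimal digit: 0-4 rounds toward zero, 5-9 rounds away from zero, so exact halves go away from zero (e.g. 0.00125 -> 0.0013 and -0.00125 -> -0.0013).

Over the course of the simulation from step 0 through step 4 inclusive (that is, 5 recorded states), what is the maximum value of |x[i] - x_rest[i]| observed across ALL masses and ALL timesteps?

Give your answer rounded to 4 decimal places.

Step 0: x=[4.0000 6.0000 11.0000 14.0000] v=[0.0000 0.0000 -2.0000 0.0000]
Step 1: x=[3.9200 6.1200 10.7200 14.0400] v=[-0.8000 1.2000 -2.8000 0.4000]
Step 2: x=[3.7680 6.3360 10.3888 14.1072] v=[-1.5200 2.1600 -3.3120 0.6720]
Step 3: x=[3.5587 6.6114 10.0442 14.1857] v=[-2.0928 2.7539 -3.4458 0.7846]
Step 4: x=[3.3115 6.9020 9.7280 14.2585] v=[-2.4717 2.9059 -3.1623 0.7280]
Max displacement = 2.2720

Answer: 2.2720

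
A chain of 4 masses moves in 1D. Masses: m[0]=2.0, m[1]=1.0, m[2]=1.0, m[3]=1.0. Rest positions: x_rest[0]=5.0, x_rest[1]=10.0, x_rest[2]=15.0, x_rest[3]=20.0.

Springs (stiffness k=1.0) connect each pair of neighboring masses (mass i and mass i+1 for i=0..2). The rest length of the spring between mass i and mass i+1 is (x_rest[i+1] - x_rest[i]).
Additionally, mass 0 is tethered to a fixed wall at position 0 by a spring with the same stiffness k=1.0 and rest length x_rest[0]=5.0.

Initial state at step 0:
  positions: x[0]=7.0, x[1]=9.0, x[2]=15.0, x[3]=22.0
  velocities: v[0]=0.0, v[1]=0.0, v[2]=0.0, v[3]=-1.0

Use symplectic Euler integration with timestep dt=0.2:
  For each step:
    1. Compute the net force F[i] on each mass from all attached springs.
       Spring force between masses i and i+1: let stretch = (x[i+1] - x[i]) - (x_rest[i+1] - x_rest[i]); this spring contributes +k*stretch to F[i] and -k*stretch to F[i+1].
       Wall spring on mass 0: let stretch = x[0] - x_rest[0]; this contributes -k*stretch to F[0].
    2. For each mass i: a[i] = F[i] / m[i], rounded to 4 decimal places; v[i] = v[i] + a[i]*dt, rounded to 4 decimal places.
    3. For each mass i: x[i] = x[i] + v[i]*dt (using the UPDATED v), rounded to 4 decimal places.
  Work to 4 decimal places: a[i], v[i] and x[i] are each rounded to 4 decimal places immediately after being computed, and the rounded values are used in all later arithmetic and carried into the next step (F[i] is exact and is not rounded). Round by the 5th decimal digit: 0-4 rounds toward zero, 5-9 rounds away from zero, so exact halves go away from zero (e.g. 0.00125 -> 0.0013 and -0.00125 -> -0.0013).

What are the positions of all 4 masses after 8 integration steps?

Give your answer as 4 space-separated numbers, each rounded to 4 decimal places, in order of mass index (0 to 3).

Step 0: x=[7.0000 9.0000 15.0000 22.0000] v=[0.0000 0.0000 0.0000 -1.0000]
Step 1: x=[6.9000 9.1600 15.0400 21.7200] v=[-0.5000 0.8000 0.2000 -1.4000]
Step 2: x=[6.7072 9.4648 15.1120 21.3728] v=[-0.9640 1.5240 0.3600 -1.7360]
Step 3: x=[6.4354 9.8852 15.2085 20.9752] v=[-1.3590 2.1019 0.4827 -1.9882]
Step 4: x=[6.1039 10.3805 15.3228 20.5469] v=[-1.6576 2.4766 0.5714 -2.1415]
Step 5: x=[5.7358 10.9024 15.4484 20.1096] v=[-1.8403 2.6097 0.6278 -2.1863]
Step 6: x=[5.3564 11.3995 15.5786 19.6859] v=[-1.8972 2.4856 0.6508 -2.1185]
Step 7: x=[4.9907 11.8221 15.7059 19.2979] v=[-1.8285 2.1128 0.6364 -1.9400]
Step 8: x=[4.6618 12.1268 15.8215 18.9662] v=[-1.6444 1.5233 0.5780 -1.6584]

Answer: 4.6618 12.1268 15.8215 18.9662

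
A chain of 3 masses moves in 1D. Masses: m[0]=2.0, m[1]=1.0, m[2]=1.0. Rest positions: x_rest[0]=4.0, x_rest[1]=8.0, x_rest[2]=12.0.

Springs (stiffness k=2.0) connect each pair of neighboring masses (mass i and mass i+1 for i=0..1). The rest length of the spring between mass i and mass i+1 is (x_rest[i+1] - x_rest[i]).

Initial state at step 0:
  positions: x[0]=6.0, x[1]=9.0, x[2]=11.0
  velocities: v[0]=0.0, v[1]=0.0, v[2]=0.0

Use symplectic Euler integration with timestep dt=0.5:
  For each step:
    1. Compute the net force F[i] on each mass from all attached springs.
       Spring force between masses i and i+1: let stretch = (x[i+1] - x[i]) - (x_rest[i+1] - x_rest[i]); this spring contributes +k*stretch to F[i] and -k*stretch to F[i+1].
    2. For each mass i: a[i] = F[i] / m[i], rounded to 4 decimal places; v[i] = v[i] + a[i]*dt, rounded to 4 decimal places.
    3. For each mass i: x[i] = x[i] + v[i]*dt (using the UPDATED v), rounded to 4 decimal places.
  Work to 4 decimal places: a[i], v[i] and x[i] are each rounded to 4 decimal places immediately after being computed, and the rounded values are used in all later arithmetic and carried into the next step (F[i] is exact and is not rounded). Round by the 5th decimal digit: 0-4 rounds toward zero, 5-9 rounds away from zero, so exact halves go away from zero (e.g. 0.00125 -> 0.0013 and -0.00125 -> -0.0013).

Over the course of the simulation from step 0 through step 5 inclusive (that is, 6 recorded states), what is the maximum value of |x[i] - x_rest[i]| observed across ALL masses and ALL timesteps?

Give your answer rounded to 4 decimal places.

Answer: 2.5040

Derivation:
Step 0: x=[6.0000 9.0000 11.0000] v=[0.0000 0.0000 0.0000]
Step 1: x=[5.7500 8.5000 12.0000] v=[-0.5000 -1.0000 2.0000]
Step 2: x=[5.1875 8.3750 13.2500] v=[-1.1250 -0.2500 2.5000]
Step 3: x=[4.4219 9.0938 14.0625] v=[-1.5313 1.4375 1.6250]
Step 4: x=[3.8242 9.9610 14.3907] v=[-1.1954 1.7343 0.6563]
Step 5: x=[3.7607 9.9746 14.5040] v=[-0.1270 0.0272 0.2266]
Max displacement = 2.5040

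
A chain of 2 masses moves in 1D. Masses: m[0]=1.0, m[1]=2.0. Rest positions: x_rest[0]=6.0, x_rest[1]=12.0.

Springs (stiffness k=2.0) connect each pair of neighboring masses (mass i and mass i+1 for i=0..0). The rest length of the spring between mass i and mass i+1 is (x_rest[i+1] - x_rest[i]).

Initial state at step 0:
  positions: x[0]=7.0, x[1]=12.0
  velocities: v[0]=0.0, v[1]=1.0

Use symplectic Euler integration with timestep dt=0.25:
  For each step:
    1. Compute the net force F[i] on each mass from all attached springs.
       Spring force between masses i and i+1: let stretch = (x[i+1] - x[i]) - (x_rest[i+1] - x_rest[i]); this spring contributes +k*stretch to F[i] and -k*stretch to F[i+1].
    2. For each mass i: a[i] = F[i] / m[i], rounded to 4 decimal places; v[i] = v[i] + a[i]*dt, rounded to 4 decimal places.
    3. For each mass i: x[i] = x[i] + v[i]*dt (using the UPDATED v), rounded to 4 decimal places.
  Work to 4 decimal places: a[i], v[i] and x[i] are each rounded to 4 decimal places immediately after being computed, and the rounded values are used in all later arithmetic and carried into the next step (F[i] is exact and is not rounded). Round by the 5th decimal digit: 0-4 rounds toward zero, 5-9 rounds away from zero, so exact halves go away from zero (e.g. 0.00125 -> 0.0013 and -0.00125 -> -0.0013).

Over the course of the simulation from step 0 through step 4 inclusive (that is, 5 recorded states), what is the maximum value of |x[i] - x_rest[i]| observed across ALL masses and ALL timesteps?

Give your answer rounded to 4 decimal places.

Answer: 1.3250

Derivation:
Step 0: x=[7.0000 12.0000] v=[0.0000 1.0000]
Step 1: x=[6.8750 12.3125] v=[-0.5000 1.2500]
Step 2: x=[6.6797 12.6602] v=[-0.7813 1.3906]
Step 3: x=[6.4819 13.0091] v=[-0.7911 1.3955]
Step 4: x=[6.3500 13.3250] v=[-0.5275 1.2637]
Max displacement = 1.3250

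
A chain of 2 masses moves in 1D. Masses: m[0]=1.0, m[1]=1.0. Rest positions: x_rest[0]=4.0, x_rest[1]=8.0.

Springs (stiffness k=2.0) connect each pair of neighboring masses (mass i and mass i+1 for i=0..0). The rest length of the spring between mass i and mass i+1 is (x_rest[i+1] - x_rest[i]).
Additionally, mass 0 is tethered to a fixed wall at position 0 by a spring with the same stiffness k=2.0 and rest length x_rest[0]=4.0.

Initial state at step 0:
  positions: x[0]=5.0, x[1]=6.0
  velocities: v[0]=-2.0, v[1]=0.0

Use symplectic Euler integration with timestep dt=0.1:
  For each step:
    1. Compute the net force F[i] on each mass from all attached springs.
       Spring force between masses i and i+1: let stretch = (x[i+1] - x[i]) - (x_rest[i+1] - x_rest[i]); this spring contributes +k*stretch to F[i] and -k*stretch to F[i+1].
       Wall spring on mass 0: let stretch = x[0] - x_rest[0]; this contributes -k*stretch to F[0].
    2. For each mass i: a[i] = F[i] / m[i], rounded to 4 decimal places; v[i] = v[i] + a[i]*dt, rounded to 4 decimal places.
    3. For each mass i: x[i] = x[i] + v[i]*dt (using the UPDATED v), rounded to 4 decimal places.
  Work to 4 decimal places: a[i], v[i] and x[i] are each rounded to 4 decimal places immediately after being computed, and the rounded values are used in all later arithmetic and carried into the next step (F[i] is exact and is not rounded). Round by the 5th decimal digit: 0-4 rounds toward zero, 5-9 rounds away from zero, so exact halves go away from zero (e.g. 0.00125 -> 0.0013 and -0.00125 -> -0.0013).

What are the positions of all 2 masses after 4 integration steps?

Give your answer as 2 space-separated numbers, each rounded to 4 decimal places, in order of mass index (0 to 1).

Answer: 3.5420 6.5204

Derivation:
Step 0: x=[5.0000 6.0000] v=[-2.0000 0.0000]
Step 1: x=[4.7200 6.0600] v=[-2.8000 0.6000]
Step 2: x=[4.3724 6.1732] v=[-3.4760 1.1320]
Step 3: x=[3.9734 6.3304] v=[-3.9903 1.5718]
Step 4: x=[3.5420 6.5204] v=[-4.3136 1.9004]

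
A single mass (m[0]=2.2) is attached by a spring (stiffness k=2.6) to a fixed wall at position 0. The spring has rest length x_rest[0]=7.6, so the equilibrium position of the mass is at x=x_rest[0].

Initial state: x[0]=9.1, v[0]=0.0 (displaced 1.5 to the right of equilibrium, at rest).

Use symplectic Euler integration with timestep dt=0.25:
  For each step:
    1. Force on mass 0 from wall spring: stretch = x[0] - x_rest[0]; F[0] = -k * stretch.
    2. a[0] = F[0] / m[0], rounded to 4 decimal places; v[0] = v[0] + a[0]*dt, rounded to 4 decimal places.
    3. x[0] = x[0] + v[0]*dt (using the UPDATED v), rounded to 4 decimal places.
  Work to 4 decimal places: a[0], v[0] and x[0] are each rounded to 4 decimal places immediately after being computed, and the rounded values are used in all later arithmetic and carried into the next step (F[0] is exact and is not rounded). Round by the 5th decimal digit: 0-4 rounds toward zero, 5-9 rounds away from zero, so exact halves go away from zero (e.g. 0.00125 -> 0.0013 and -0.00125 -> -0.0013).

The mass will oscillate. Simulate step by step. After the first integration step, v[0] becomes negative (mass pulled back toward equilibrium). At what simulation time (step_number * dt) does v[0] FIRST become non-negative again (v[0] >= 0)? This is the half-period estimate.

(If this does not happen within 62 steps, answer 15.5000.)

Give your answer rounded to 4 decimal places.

Answer: 3.0000

Derivation:
Step 0: x=[9.1000] v=[0.0000]
Step 1: x=[8.9892] v=[-0.4432]
Step 2: x=[8.7758] v=[-0.8537]
Step 3: x=[8.4755] v=[-1.2011]
Step 4: x=[8.1106] v=[-1.4598]
Step 5: x=[7.7079] v=[-1.6107]
Step 6: x=[7.2973] v=[-1.6426]
Step 7: x=[6.9090] v=[-1.5532]
Step 8: x=[6.5717] v=[-1.3491]
Step 9: x=[6.3104] v=[-1.0453]
Step 10: x=[6.1443] v=[-0.6643]
Step 11: x=[6.0858] v=[-0.2342]
Step 12: x=[6.1391] v=[0.2132]
First v>=0 after going negative at step 12, time=3.0000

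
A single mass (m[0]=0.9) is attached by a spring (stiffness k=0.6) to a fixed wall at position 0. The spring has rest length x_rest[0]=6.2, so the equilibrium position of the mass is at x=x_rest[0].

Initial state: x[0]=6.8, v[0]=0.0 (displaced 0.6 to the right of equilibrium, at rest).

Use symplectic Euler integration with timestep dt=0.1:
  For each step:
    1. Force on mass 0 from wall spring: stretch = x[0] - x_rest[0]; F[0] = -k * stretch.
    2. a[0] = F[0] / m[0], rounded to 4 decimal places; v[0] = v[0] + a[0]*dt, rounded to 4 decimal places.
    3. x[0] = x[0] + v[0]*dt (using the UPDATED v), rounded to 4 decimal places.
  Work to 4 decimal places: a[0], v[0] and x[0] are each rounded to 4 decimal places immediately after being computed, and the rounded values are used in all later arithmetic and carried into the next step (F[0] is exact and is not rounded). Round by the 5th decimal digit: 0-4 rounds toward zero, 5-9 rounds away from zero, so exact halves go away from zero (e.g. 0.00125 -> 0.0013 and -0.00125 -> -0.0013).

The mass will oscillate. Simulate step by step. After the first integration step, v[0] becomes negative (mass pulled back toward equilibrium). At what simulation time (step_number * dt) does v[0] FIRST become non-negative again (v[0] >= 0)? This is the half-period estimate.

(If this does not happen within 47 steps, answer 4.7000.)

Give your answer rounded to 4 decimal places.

Answer: 3.9000

Derivation:
Step 0: x=[6.8000] v=[0.0000]
Step 1: x=[6.7960] v=[-0.0400]
Step 2: x=[6.7880] v=[-0.0797]
Step 3: x=[6.7761] v=[-0.1189]
Step 4: x=[6.7604] v=[-0.1573]
Step 5: x=[6.7409] v=[-0.1947]
Step 6: x=[6.7178] v=[-0.2308]
Step 7: x=[6.6913] v=[-0.2653]
Step 8: x=[6.6615] v=[-0.2981]
Step 9: x=[6.6286] v=[-0.3289]
Step 10: x=[6.5929] v=[-0.3575]
Step 11: x=[6.5545] v=[-0.3837]
Step 12: x=[6.5138] v=[-0.4073]
Step 13: x=[6.4710] v=[-0.4282]
Step 14: x=[6.4264] v=[-0.4463]
Step 15: x=[6.3803] v=[-0.4614]
Step 16: x=[6.3330] v=[-0.4734]
Step 17: x=[6.2848] v=[-0.4823]
Step 18: x=[6.2360] v=[-0.4880]
Step 19: x=[6.1870] v=[-0.4904]
Step 20: x=[6.1381] v=[-0.4895]
Step 21: x=[6.0896] v=[-0.4854]
Step 22: x=[6.0418] v=[-0.4780]
Step 23: x=[5.9951] v=[-0.4675]
Step 24: x=[5.9497] v=[-0.4538]
Step 25: x=[5.9060] v=[-0.4371]
Step 26: x=[5.8643] v=[-0.4175]
Step 27: x=[5.8248] v=[-0.3951]
Step 28: x=[5.7878] v=[-0.3701]
Step 29: x=[5.7535] v=[-0.3426]
Step 30: x=[5.7222] v=[-0.3128]
Step 31: x=[5.6941] v=[-0.2810]
Step 32: x=[5.6694] v=[-0.2473]
Step 33: x=[5.6482] v=[-0.2119]
Step 34: x=[5.6307] v=[-0.1751]
Step 35: x=[5.6170] v=[-0.1372]
Step 36: x=[5.6072] v=[-0.0983]
Step 37: x=[5.6013] v=[-0.0588]
Step 38: x=[5.5994] v=[-0.0189]
Step 39: x=[5.6015] v=[0.0211]
First v>=0 after going negative at step 39, time=3.9000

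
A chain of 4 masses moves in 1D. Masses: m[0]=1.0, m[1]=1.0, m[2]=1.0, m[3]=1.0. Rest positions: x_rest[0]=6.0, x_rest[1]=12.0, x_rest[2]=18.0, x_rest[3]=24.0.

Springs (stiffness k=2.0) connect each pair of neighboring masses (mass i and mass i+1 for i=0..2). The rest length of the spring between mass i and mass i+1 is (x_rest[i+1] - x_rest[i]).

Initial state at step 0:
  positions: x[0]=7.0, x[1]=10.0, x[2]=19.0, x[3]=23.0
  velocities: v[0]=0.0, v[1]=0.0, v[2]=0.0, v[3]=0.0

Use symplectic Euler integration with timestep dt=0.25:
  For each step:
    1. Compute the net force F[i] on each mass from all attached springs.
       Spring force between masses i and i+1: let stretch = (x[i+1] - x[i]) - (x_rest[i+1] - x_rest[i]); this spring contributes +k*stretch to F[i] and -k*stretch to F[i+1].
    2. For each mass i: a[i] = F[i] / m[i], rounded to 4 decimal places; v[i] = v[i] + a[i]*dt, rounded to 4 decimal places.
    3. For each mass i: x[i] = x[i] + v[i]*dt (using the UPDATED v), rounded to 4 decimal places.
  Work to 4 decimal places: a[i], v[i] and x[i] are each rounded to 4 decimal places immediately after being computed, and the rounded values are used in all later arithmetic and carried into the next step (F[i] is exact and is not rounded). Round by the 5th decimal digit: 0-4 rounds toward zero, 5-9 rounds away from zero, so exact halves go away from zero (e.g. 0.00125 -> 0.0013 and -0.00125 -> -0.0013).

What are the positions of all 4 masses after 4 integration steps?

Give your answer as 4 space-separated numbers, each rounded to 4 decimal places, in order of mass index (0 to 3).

Step 0: x=[7.0000 10.0000 19.0000 23.0000] v=[0.0000 0.0000 0.0000 0.0000]
Step 1: x=[6.6250 10.7500 18.3750 23.2500] v=[-1.5000 3.0000 -2.5000 1.0000]
Step 2: x=[6.0156 11.9375 17.4063 23.6406] v=[-2.4375 4.7500 -3.8750 1.5625]
Step 3: x=[5.3965 13.0684 16.5332 24.0020] v=[-2.4766 4.5235 -3.4923 1.4454]
Step 4: x=[4.9863 13.6734 16.1606 24.1798] v=[-1.6407 2.4200 -1.4903 0.7110]

Answer: 4.9863 13.6734 16.1606 24.1798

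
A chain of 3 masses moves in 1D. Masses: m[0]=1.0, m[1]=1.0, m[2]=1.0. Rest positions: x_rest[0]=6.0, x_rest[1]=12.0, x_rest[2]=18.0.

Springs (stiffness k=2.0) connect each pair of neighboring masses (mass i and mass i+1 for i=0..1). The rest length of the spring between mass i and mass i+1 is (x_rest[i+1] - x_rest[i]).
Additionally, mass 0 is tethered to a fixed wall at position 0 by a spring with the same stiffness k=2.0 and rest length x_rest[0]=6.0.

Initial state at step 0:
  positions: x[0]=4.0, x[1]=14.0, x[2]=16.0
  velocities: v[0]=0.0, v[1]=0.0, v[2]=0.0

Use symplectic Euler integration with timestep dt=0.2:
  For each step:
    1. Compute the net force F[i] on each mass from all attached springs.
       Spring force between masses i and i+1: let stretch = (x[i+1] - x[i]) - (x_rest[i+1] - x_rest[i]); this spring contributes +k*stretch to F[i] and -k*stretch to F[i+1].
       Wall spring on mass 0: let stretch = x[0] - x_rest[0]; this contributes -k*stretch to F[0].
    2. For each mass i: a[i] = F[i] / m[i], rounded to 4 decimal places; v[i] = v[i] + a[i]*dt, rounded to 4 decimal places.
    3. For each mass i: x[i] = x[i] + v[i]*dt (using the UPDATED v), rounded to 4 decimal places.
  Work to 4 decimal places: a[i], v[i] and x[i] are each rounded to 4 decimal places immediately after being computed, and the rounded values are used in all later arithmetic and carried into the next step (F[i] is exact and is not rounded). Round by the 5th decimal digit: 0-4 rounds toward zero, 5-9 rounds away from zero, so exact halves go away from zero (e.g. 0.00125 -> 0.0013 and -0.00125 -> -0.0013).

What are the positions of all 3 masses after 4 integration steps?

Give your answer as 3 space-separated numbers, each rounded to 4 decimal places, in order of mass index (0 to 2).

Answer: 7.1077 9.8061 18.1792

Derivation:
Step 0: x=[4.0000 14.0000 16.0000] v=[0.0000 0.0000 0.0000]
Step 1: x=[4.4800 13.3600 16.3200] v=[2.4000 -3.2000 1.6000]
Step 2: x=[5.3120 12.2464 16.8832] v=[4.1600 -5.5680 2.8160]
Step 3: x=[6.2738 10.9490 17.5555] v=[4.8090 -6.4870 3.3613]
Step 4: x=[7.1077 9.8061 18.1792] v=[4.1696 -5.7145 3.1187]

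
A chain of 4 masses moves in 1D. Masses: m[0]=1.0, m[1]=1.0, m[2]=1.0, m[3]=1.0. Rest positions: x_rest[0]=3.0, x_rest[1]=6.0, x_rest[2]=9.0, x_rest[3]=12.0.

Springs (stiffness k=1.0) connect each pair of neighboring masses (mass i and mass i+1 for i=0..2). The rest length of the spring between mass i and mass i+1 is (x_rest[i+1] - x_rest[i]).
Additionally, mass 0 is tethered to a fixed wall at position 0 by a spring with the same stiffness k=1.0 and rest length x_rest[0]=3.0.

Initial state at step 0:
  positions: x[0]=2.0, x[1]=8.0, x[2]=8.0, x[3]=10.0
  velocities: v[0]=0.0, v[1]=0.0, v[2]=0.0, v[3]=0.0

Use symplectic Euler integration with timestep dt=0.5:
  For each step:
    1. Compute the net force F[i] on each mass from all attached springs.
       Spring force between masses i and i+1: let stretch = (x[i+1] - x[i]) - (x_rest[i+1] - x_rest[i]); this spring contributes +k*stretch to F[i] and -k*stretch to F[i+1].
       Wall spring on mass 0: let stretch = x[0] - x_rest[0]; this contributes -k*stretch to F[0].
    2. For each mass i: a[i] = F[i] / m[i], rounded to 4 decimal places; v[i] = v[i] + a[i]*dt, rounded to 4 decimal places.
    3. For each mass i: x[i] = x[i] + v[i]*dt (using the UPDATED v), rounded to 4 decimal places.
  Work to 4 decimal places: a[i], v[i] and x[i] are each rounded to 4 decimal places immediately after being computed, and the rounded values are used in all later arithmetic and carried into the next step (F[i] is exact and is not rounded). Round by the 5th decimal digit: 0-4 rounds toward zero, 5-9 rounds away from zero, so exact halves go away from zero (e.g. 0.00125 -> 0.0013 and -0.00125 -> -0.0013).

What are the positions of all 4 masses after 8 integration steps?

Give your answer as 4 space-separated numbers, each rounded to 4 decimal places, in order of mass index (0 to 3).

Answer: 2.0455 5.2319 10.2761 11.5318

Derivation:
Step 0: x=[2.0000 8.0000 8.0000 10.0000] v=[0.0000 0.0000 0.0000 0.0000]
Step 1: x=[3.0000 6.5000 8.5000 10.2500] v=[2.0000 -3.0000 1.0000 0.5000]
Step 2: x=[4.1250 4.6250 8.9375 10.8125] v=[2.2500 -3.7500 0.8750 1.1250]
Step 3: x=[4.3438 3.7031 8.7656 11.6563] v=[0.4375 -1.8438 -0.3438 1.6875]
Step 4: x=[3.3164 4.2070 8.0508 12.5274] v=[-2.0548 1.0078 -1.4297 1.7422]
Step 5: x=[1.6826 5.4492 7.4942 13.0294] v=[-3.2677 2.4844 -1.1133 1.0039]
Step 6: x=[0.5698 6.2610 7.8101 12.8976] v=[-2.2257 1.6236 0.6318 -0.2637]
Step 7: x=[0.7373 6.0373 9.0106 12.2439] v=[0.3350 -0.4475 2.4010 -1.3075]
Step 8: x=[2.0455 5.2319 10.2761 11.5318] v=[2.6164 -1.6109 2.5310 -1.4242]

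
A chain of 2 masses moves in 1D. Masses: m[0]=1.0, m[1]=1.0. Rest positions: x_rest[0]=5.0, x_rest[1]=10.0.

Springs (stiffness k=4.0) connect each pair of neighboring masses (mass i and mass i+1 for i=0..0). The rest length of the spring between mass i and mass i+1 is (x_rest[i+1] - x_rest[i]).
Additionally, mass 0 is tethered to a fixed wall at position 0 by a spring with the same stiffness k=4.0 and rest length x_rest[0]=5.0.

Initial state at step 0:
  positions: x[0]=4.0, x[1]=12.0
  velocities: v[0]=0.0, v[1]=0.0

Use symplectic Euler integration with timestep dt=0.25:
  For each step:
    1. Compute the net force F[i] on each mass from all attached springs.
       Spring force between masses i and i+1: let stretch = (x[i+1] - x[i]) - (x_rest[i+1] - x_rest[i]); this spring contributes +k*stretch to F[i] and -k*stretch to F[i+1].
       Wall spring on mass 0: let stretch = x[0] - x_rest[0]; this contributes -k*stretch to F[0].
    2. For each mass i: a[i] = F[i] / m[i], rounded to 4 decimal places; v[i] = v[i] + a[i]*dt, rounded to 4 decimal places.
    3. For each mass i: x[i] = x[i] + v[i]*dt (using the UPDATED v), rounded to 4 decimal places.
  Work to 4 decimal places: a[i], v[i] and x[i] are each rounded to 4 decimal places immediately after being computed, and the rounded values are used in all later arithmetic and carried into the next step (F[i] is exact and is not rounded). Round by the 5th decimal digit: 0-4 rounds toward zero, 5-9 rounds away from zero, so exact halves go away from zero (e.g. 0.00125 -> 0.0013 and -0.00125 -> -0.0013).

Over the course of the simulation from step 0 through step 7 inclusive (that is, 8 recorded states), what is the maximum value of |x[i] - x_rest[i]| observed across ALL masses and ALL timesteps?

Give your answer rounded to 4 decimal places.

Step 0: x=[4.0000 12.0000] v=[0.0000 0.0000]
Step 1: x=[5.0000 11.2500] v=[4.0000 -3.0000]
Step 2: x=[6.3125 10.1875] v=[5.2500 -4.2500]
Step 3: x=[7.0156 9.4063] v=[2.8125 -3.1250]
Step 4: x=[6.5625 9.2774] v=[-1.8124 -0.5157]
Step 5: x=[5.1475 9.7198] v=[-5.6600 1.7694]
Step 6: x=[3.5887 10.2691] v=[-6.2352 2.1971]
Step 7: x=[2.8028 10.3983] v=[-3.1435 0.5167]
Max displacement = 2.1972

Answer: 2.1972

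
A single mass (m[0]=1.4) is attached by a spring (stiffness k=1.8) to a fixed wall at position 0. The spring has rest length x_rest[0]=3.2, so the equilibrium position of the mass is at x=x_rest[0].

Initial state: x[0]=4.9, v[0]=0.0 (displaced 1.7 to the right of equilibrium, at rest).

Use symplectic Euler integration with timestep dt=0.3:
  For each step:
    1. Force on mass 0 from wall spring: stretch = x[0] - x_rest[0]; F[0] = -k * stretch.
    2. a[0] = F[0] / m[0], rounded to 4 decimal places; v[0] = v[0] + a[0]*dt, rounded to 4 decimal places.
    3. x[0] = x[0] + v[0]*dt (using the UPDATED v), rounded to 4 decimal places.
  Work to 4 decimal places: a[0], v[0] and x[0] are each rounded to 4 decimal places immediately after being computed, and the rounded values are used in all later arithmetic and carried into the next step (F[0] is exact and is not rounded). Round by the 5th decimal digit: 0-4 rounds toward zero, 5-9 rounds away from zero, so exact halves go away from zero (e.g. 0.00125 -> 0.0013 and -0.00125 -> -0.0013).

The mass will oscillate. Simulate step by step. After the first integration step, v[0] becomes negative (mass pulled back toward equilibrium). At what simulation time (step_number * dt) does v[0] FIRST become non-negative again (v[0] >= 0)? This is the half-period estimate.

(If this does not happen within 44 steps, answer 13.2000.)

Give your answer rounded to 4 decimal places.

Step 0: x=[4.9000] v=[0.0000]
Step 1: x=[4.7033] v=[-0.6557]
Step 2: x=[4.3327] v=[-1.2355]
Step 3: x=[3.8310] v=[-1.6724]
Step 4: x=[3.2563] v=[-1.9158]
Step 5: x=[2.6751] v=[-1.9375]
Step 6: x=[2.1546] v=[-1.7350]
Step 7: x=[1.7551] v=[-1.3318]
Step 8: x=[1.5228] v=[-0.7745]
Step 9: x=[1.4845] v=[-0.1276]
Step 10: x=[1.6447] v=[0.5341]
First v>=0 after going negative at step 10, time=3.0000

Answer: 3.0000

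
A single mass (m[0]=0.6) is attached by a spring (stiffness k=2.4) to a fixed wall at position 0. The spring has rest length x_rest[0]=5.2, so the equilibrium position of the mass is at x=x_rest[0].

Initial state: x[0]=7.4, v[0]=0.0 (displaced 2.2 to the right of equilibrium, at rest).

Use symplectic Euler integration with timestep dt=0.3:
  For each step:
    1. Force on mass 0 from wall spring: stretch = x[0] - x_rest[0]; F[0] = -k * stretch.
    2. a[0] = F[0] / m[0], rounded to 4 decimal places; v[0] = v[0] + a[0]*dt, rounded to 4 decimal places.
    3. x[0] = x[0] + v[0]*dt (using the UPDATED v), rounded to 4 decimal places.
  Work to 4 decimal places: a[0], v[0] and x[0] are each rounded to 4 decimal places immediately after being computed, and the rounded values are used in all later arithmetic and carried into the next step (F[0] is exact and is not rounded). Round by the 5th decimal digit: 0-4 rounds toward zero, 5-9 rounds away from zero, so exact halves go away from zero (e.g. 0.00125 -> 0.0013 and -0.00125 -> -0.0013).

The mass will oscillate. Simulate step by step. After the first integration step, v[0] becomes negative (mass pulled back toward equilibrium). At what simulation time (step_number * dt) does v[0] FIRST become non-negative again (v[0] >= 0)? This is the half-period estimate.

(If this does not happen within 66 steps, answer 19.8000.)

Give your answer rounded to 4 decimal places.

Step 0: x=[7.4000] v=[0.0000]
Step 1: x=[6.6080] v=[-2.6400]
Step 2: x=[5.3091] v=[-4.3296]
Step 3: x=[3.9710] v=[-4.4605]
Step 4: x=[3.0753] v=[-2.9857]
Step 5: x=[2.9445] v=[-0.4361]
Step 6: x=[3.6257] v=[2.2705]
First v>=0 after going negative at step 6, time=1.8000

Answer: 1.8000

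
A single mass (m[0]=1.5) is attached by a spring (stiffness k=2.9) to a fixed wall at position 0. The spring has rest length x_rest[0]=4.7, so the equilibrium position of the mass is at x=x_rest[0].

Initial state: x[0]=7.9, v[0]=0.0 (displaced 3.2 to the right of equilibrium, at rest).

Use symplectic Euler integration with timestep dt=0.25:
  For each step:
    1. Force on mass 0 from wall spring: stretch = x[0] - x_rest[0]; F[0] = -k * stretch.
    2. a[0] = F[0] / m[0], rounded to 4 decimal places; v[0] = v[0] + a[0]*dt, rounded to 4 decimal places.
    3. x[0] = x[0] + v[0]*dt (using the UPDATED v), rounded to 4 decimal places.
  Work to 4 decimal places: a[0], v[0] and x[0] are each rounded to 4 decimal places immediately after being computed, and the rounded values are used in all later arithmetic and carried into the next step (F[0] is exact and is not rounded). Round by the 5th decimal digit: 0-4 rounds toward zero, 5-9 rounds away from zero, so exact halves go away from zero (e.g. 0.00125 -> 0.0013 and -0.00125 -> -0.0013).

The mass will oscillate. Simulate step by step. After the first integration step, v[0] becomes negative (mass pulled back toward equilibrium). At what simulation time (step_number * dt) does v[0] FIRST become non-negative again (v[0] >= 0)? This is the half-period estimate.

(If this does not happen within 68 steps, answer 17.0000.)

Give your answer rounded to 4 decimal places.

Step 0: x=[7.9000] v=[0.0000]
Step 1: x=[7.5133] v=[-1.5467]
Step 2: x=[6.7867] v=[-2.9065]
Step 3: x=[5.8079] v=[-3.9151]
Step 4: x=[4.6953] v=[-4.4506]
Step 5: x=[3.5832] v=[-4.4483]
Step 6: x=[2.6061] v=[-3.9085]
Step 7: x=[1.8820] v=[-2.8965]
Step 8: x=[1.4984] v=[-1.5345]
Step 9: x=[1.5017] v=[0.0130]
First v>=0 after going negative at step 9, time=2.2500

Answer: 2.2500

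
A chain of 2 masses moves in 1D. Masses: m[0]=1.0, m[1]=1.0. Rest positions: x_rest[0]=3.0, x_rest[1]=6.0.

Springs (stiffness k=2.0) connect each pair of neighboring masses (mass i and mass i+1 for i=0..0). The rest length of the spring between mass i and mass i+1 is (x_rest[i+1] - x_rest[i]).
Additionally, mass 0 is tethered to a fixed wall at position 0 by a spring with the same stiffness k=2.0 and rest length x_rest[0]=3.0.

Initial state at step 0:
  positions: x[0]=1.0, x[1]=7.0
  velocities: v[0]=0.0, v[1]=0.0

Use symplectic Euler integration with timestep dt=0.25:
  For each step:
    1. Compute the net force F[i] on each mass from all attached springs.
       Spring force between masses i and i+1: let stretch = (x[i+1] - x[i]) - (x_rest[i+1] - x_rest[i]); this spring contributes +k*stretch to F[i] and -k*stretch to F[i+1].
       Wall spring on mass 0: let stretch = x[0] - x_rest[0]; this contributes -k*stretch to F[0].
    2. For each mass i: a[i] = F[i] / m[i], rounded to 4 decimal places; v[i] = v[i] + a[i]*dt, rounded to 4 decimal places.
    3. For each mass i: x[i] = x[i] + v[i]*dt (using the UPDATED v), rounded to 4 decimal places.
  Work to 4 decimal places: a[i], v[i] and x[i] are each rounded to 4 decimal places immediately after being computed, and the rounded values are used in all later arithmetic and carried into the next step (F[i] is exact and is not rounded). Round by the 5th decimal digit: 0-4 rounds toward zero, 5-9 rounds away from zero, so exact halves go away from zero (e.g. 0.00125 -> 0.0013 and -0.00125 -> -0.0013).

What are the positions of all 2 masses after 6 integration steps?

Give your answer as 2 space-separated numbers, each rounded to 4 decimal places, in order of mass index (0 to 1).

Answer: 4.5825 4.9870

Derivation:
Step 0: x=[1.0000 7.0000] v=[0.0000 0.0000]
Step 1: x=[1.6250 6.6250] v=[2.5000 -1.5000]
Step 2: x=[2.6719 6.0000] v=[4.1875 -2.5000]
Step 3: x=[3.8008 5.3340] v=[4.5156 -2.6641]
Step 4: x=[4.6463 4.8513] v=[3.3818 -1.9307]
Step 5: x=[4.9366 4.7180] v=[1.1612 -0.5332]
Step 6: x=[4.5825 4.9870] v=[-1.4164 1.0761]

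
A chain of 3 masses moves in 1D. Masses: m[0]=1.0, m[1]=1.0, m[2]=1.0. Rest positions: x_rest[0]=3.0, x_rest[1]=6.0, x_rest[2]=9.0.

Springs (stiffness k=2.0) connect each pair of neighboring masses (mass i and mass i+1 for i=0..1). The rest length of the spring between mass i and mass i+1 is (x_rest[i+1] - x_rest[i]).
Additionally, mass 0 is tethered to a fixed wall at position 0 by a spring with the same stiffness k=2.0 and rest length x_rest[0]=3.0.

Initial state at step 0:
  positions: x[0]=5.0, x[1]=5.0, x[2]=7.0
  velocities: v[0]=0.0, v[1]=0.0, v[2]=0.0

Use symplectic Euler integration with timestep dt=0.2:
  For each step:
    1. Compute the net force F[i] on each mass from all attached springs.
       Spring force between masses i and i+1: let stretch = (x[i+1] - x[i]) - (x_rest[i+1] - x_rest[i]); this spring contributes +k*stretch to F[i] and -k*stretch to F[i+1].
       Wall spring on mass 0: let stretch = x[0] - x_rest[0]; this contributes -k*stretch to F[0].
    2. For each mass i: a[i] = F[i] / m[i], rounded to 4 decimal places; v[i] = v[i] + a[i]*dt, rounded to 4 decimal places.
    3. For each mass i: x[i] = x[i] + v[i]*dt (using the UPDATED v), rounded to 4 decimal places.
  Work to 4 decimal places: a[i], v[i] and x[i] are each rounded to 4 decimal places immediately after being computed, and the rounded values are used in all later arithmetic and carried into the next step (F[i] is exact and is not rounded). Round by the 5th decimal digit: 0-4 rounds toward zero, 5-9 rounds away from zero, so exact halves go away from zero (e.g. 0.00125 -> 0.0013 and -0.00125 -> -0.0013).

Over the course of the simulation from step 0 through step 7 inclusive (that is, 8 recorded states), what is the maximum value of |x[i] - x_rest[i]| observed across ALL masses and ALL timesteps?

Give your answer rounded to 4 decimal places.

Answer: 2.3940

Derivation:
Step 0: x=[5.0000 5.0000 7.0000] v=[0.0000 0.0000 0.0000]
Step 1: x=[4.6000 5.1600 7.0800] v=[-2.0000 0.8000 0.4000]
Step 2: x=[3.8768 5.4288 7.2464] v=[-3.6160 1.3440 0.8320]
Step 3: x=[2.9676 5.7188 7.5074] v=[-4.5459 1.4502 1.3050]
Step 4: x=[2.0411 5.9318 7.8653] v=[-4.6325 1.0652 1.7896]
Step 5: x=[1.2626 5.9883 8.3085] v=[-3.8927 0.2823 2.2162]
Step 6: x=[0.7611 5.8523 8.8061] v=[-2.5075 -0.6799 2.4881]
Step 7: x=[0.6060 5.5453 9.3074] v=[-0.7755 -1.5349 2.5066]
Max displacement = 2.3940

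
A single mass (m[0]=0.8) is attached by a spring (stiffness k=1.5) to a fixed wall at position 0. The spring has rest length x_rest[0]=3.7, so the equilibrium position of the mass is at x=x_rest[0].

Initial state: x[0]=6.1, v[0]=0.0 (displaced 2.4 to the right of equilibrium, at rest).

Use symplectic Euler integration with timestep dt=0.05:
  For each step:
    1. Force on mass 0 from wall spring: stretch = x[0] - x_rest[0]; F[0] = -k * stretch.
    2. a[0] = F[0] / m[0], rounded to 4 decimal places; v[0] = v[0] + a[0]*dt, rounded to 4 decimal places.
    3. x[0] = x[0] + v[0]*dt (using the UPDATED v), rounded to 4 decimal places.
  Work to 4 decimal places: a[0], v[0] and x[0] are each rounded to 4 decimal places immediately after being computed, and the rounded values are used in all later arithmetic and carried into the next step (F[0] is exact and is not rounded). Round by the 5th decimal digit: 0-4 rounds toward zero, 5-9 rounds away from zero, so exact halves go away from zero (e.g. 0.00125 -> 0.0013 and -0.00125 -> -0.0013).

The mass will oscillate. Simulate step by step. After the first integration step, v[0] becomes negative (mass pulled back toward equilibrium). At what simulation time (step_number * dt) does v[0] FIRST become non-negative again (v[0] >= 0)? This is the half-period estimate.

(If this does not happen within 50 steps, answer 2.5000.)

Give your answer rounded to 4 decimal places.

Answer: 2.3000

Derivation:
Step 0: x=[6.1000] v=[0.0000]
Step 1: x=[6.0888] v=[-0.2250]
Step 2: x=[6.0664] v=[-0.4490]
Step 3: x=[6.0329] v=[-0.6709]
Step 4: x=[5.9884] v=[-0.8896]
Step 5: x=[5.9332] v=[-1.1041]
Step 6: x=[5.8675] v=[-1.3135]
Step 7: x=[5.7917] v=[-1.5167]
Step 8: x=[5.7061] v=[-1.7128]
Step 9: x=[5.6111] v=[-1.9009]
Step 10: x=[5.5071] v=[-2.0801]
Step 11: x=[5.3946] v=[-2.2495]
Step 12: x=[5.2742] v=[-2.4084]
Step 13: x=[5.1464] v=[-2.5560]
Step 14: x=[5.0118] v=[-2.6916]
Step 15: x=[4.8711] v=[-2.8146]
Step 16: x=[4.7249] v=[-2.9244]
Step 17: x=[4.5739] v=[-3.0205]
Step 18: x=[4.4188] v=[-3.1024]
Step 19: x=[4.2603] v=[-3.1698]
Step 20: x=[4.0992] v=[-3.2223]
Step 21: x=[3.9362] v=[-3.2597]
Step 22: x=[3.7721] v=[-3.2818]
Step 23: x=[3.6077] v=[-3.2886]
Step 24: x=[3.4437] v=[-3.2799]
Step 25: x=[3.2809] v=[-3.2559]
Step 26: x=[3.1201] v=[-3.2166]
Step 27: x=[2.9620] v=[-3.1622]
Step 28: x=[2.8074] v=[-3.0930]
Step 29: x=[2.6569] v=[-3.0093]
Step 30: x=[2.5113] v=[-2.9115]
Step 31: x=[2.3713] v=[-2.8001]
Step 32: x=[2.2375] v=[-2.6755]
Step 33: x=[2.1106] v=[-2.5384]
Step 34: x=[1.9911] v=[-2.3894]
Step 35: x=[1.8796] v=[-2.2292]
Step 36: x=[1.7767] v=[-2.0585]
Step 37: x=[1.6828] v=[-1.8782]
Step 38: x=[1.5983] v=[-1.6891]
Step 39: x=[1.5237] v=[-1.4921]
Step 40: x=[1.4593] v=[-1.2881]
Step 41: x=[1.4054] v=[-1.0780]
Step 42: x=[1.3623] v=[-0.8629]
Step 43: x=[1.3301] v=[-0.6437]
Step 44: x=[1.3090] v=[-0.4215]
Step 45: x=[1.2991] v=[-0.1973]
Step 46: x=[1.3005] v=[0.0278]
First v>=0 after going negative at step 46, time=2.3000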